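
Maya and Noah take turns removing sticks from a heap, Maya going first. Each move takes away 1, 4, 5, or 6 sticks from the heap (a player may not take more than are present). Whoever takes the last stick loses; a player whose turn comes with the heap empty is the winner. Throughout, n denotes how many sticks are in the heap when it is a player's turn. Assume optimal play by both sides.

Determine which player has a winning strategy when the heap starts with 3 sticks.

Noah wins.

Classify positions by backward induction: terminal positions (no move available) are W. From any other position, the mover wins iff some move reaches an L.
n=0: no move; the opponent has just taken the last stick and therefore loses → W
n=1: the only move is to 0(W), a W ⇒ L
n=2: can move to 1, which is L ⇒ W
n=3: the only move is to 2(W), a W ⇒ L
Every move from 3 reaches a W position, so the mover loses.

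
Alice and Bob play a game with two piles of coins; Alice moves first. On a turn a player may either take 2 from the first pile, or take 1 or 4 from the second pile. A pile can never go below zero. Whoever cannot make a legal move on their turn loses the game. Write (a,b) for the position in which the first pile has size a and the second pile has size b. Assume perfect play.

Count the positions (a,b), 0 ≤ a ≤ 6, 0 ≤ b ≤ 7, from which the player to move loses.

25

Classify positions by backward induction: terminal positions (no move available) are L. From any other position, the mover wins iff some move reaches an L.
Every move lowers a or b (never raises either), so fill the grid row by row in increasing a, and left to right within a row: each cell's successors are then already labelled.
      b=0  b=1  b=2  b=3  b=4  b=5  b=6  b=7
a=0:    L    W    L    W    W    L    W    L
a=1:    L    W    L    W    W    L    W    L
a=2:    W    L    W    L    W    W    L    W
a=3:    W    L    W    L    W    W    L    W
a=4:    L    W    L    W    W    L    W    L
a=5:    L    W    L    W    W    L    W    L
a=6:    W    L    W    L    W    W    L    W
Cells with no legal move (terminal, hence L): (0,0), (1,0).
The remaining L cells, each justified by listing all of its moves:
(0,2): only reaches (0,1)(W), which is W → L
(0,5): only reaches (0,4)(W), (0,1)(W), all W → L
(0,7): only reaches (0,6)(W), (0,3)(W), all W → L
(1,2): only reaches (1,1)(W), which is W → L
(1,5): only reaches (1,4)(W), (1,1)(W), all W → L
(1,7): only reaches (1,6)(W), (1,3)(W), all W → L
(2,1): only reaches (0,1)(W), (2,0)(W), all W → L
(2,3): only reaches (0,3)(W), (2,2)(W), all W → L
(2,6): only reaches (0,6)(W), (2,5)(W), (2,2)(W), all W → L
(3,1): only reaches (1,1)(W), (3,0)(W), all W → L
(3,3): only reaches (1,3)(W), (3,2)(W), all W → L
(3,6): only reaches (1,6)(W), (3,5)(W), (3,2)(W), all W → L
(4,0): only reaches (2,0)(W), which is W → L
(4,2): only reaches (2,2)(W), (4,1)(W), all W → L
(4,5): only reaches (2,5)(W), (4,4)(W), (4,1)(W), all W → L
(4,7): only reaches (2,7)(W), (4,6)(W), (4,3)(W), all W → L
(5,0): only reaches (3,0)(W), which is W → L
(5,2): only reaches (3,2)(W), (5,1)(W), all W → L
(5,5): only reaches (3,5)(W), (5,4)(W), (5,1)(W), all W → L
(5,7): only reaches (3,7)(W), (5,6)(W), (5,3)(W), all W → L
(6,1): only reaches (4,1)(W), (6,0)(W), all W → L
(6,3): only reaches (4,3)(W), (6,2)(W), all W → L
(6,6): only reaches (4,6)(W), (6,5)(W), (6,2)(W), all W → L
Every other cell has at least one move into one of the L cells above, so it is W.
L cells per row: a=0: 4, a=1: 4, a=2: 3, a=3: 3, a=4: 4, a=5: 4, a=6: 3; total 25.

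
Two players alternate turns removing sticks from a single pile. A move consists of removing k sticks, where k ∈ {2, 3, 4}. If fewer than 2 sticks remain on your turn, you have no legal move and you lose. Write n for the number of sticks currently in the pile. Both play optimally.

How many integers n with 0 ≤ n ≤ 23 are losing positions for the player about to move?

Positions with no move are L. A position that does have a move is losing for the player to move precisely when every available move leads to a winning position for the opponent. Fill in the labels:
n=0: no move → L
n=1: no move → L
n=2: can move to 0, which is L ⇒ W
n=3: can move to 1, which is L ⇒ W
n=4: can move to 1, which is L ⇒ W
n=5: can move to 1, which is L ⇒ W
n=6: moves to 4(W), 3(W), 2(W); every one is W ⇒ L
n=7: moves to 5(W), 4(W), 3(W); every one is W ⇒ L
n=8: can move to 6, which is L ⇒ W
n=9: can move to 7, which is L ⇒ W
n=10: can move to 7, which is L ⇒ W
n=11: can move to 7, which is L ⇒ W
n=12: moves to 10(W), 9(W), 8(W); every one is W ⇒ L
n=13: moves to 11(W), 10(W), 9(W); every one is W ⇒ L
n=14: can move to 12, which is L ⇒ W
n=15: can move to 13, which is L ⇒ W
n=16: can move to 13, which is L ⇒ W
n=17: can move to 13, which is L ⇒ W
n=18: moves to 16(W), 15(W), 14(W); every one is W ⇒ L
n=19: moves to 17(W), 16(W), 15(W); every one is W ⇒ L
n=20: can move to 18, which is L ⇒ W
n=21: can move to 19, which is L ⇒ W
n=22: can move to 19, which is L ⇒ W
n=23: can move to 19, which is L ⇒ W
L entries with 0 ≤ n ≤ 23: n = 0, 1, 6, 7, 12, 13, 18, 19; that makes 8.

8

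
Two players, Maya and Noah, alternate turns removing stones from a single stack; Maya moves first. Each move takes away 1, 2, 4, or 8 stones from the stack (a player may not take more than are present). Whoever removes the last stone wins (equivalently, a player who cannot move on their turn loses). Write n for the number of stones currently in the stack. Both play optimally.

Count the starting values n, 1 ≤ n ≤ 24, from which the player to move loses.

8

Build the W/L table. Terminal = L. A non-terminal position is W if it has a move to some L; otherwise it is L.
n=0: no move → L
n=1: can move to 0, which is L ⇒ W
n=2: can move to 0, which is L ⇒ W
n=3: moves to 2(W), 1(W); every one is W ⇒ L
n=4: can move to 3, which is L ⇒ W
n=5: can move to 3, which is L ⇒ W
n=6: moves to 5(W), 4(W), 2(W); every one is W ⇒ L
n=7: can move to 6, which is L ⇒ W
n=8: can move to 6, which is L ⇒ W
n=9: moves to 8(W), 7(W), 5(W), 1(W); every one is W ⇒ L
n=10: can move to 9, which is L ⇒ W
n=11: can move to 9, which is L ⇒ W
n=12: moves to 11(W), 10(W), 8(W), 4(W); every one is W ⇒ L
n=13: can move to 12, which is L ⇒ W
n=14: can move to 12, which is L ⇒ W
n=15: moves to 14(W), 13(W), 11(W), 7(W); every one is W ⇒ L
n=16: can move to 15, which is L ⇒ W
n=17: can move to 15, which is L ⇒ W
n=18: moves to 17(W), 16(W), 14(W), 10(W); every one is W ⇒ L
n=19: can move to 18, which is L ⇒ W
n=20: can move to 18, which is L ⇒ W
n=21: moves to 20(W), 19(W), 17(W), 13(W); every one is W ⇒ L
n=22: can move to 21, which is L ⇒ W
n=23: can move to 21, which is L ⇒ W
n=24: moves to 23(W), 22(W), 20(W), 16(W); every one is W ⇒ L
L entries with 1 ≤ n ≤ 24 (n=0 is outside the asked range and is not counted): n = 3, 6, 9, 12, 15, 18, 21, 24; that makes 8.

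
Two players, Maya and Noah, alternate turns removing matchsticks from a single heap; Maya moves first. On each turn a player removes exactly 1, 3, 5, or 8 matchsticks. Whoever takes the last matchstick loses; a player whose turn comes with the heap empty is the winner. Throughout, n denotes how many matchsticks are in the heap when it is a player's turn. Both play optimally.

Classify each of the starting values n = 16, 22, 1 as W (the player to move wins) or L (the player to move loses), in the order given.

Classify positions by backward induction: terminal positions (no move available) are W. From any other position, the mover wins iff some move reaches an L.
n=0: no move; the opponent has just taken the last matchstick and therefore loses → W
n=1: the only move is to 0(W), a W ⇒ L
n=2: can move to 1, which is L ⇒ W
n=3: moves to 2(W), 0(W); every one is W ⇒ L
n=4: can move to 3, which is L ⇒ W
n=5: moves to 4(W), 2(W), 0(W); every one is W ⇒ L
n=6: can move to 5, which is L ⇒ W
n=7: moves to 6(W), 4(W), 2(W); every one is W ⇒ L
n=8: can move to 7, which is L ⇒ W
n=9: can move to 1, which is L ⇒ W
n=10: can move to 7, which is L ⇒ W
n=11: can move to 3, which is L ⇒ W
n=12: can move to 7, which is L ⇒ W
n=13: can move to 5, which is L ⇒ W
n=14: moves to 13(W), 11(W), 9(W), 6(W); every one is W ⇒ L
n=15: can move to 14, which is L ⇒ W
n=16: moves to 15(W), 13(W), 11(W), 8(W); every one is W ⇒ L
n=17: can move to 16, which is L ⇒ W
n=18: moves to 17(W), 15(W), 13(W), 10(W); every one is W ⇒ L
n=19: can move to 18, which is L ⇒ W
n=20: moves to 19(W), 17(W), 15(W), 12(W); every one is W ⇒ L
n=21: can move to 20, which is L ⇒ W
n=22: can move to 14, which is L ⇒ W

16: L, 22: W, 1: L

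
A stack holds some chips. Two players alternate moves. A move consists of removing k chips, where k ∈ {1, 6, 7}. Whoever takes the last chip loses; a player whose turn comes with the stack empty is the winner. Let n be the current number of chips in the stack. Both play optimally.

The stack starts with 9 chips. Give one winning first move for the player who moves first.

Work bottom-up. With no move the player to move wins. Otherwise the position is W if at least one move leads to an L position for the opponent, and L if every move leads to a W.
n=0: no move; the opponent has just taken the last chip and therefore loses → W
n=1: →0(W) only, which is W, so L
n=2: →1(L), so W
n=3: →2(W) only, which is W, so L
n=4: →3(L), so W
n=5: →4(W) only, which is W, so L
n=6: →5(L), so W
n=7: →1(L), so W
n=8: →1(L), so W
n=9: →3(L), so W
From 9, the L positions reachable in one move are: 3.

Remove 6, leaving 3.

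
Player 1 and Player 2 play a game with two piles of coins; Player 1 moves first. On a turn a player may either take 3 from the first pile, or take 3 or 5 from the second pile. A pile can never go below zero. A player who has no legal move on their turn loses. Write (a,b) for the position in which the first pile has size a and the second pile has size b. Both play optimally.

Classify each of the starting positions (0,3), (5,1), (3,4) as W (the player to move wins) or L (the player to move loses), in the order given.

(0,3): W, (5,1): W, (3,4): L

Build the W/L table. Terminal = L. A non-terminal position is W if it has a move to some L; otherwise it is L.
No move ever increases a pile, so every position that can arise here has a ≤ 5 and b ≤ 4; it is enough to label the cells with 0 ≤ a ≤ 5 and 0 ≤ b ≤ 4.
Every move lowers a or b (never raises either), so fill the grid row by row in increasing a, and left to right within a row: each cell's successors are then already labelled.
      b=0  b=1  b=2  b=3  b=4
a=0:    L    L    L    W    W
a=1:    L    L    L    W    W
a=2:    L    L    L    W    W
a=3:    W    W    W    L    L
a=4:    W    W    W    L    L
a=5:    W    W    W    L    L
Cells with no legal move (terminal, hence L): (0,0), (0,1), (0,2), (1,0), (1,1), (1,2), (2,0), (2,1), (2,2).
The remaining L cells, each justified by listing all of its moves:
(3,3): only reaches (0,3)(W), (3,0)(W), all W → L
(3,4): only reaches (0,4)(W), (3,1)(W), all W → L
(4,3): only reaches (1,3)(W), (4,0)(W), all W → L
(4,4): only reaches (1,4)(W), (4,1)(W), all W → L
(5,3): only reaches (2,3)(W), (5,0)(W), all W → L
(5,4): only reaches (2,4)(W), (5,1)(W), all W → L
Every other cell has at least one move into one of the L cells above, so it is W.
(0,3): the move to (0,0) reaches an L cell, so W
(5,1): the move to (2,1) reaches an L cell, so W
(3,4): one of the L cells justified above, so L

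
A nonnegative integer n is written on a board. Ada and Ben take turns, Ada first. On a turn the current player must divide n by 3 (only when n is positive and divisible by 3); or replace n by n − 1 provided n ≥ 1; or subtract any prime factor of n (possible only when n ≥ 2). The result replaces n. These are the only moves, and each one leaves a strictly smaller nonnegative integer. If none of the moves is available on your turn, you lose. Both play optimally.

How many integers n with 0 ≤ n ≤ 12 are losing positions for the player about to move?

3

Work bottom-up. With no move the player to move loses. Otherwise the position is W if at least one move leads to an L position for the opponent, and L if every move leads to a W.
n=0: no move → L
n=1: reaches L-position 0 → W
n=2: reaches L-position 0 → W
n=3: reaches L-position 0 → W
n=4: only reaches 2(W), 3(W), all W → L
n=5: reaches L-position 0 → W
n=6: reaches L-position 4 → W
n=7: reaches L-position 0 → W
n=8: only reaches 6(W), 7(W), all W → L
n=9: reaches L-position 8 → W
n=10: reaches L-position 8 → W
n=11: reaches L-position 0 → W
n=12: reaches L-position 4 → W
L entries with 0 ≤ n ≤ 12: n = 0, 4, 8; that makes 3.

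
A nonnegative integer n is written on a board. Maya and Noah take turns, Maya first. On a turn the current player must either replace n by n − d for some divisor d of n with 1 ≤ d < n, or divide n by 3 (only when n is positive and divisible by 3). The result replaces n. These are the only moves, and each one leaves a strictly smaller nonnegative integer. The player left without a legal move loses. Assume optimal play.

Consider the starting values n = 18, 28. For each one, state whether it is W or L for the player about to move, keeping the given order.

Work bottom-up. With no move the player to move loses. Otherwise the position is W if at least one move leads to an L position for the opponent, and L if every move leads to a W.
n=0: no move → L
n=1: no move → L
n=2: →1(L), so W
n=3: →1(L), so W
n=4: →2(W), 3(W) — all W, so L
n=5: →4(L), so W
n=6: →4(L), so W
n=7: →6(W) only, which is W, so L
n=8: →4(L), so W
n=9: →3(W), 6(W), 8(W) — all W, so L
n=10: →9(L), so W
n=11: →10(W) only, which is W, so L
n=12: →4(L), so W
n=13: →12(W) only, which is W, so L
n=14: →7(L), so W
n=15: →5(W), 10(W), 12(W), 14(W) — all W, so L
n=16: →15(L), so W
n=17: →16(W) only, which is W, so L
n=18: →9(L), so W
n=19: →18(W) only, which is W, so L
n=20: →15(L), so W
n=21: →7(L), so W
n=22: →11(L), so W
n=23: →22(W) only, which is W, so L
n=24: →23(L), so W
n=25: →20(W), 24(W) — all W, so L
n=26: →13(L), so W
n=27: →9(L), so W
n=28: →14(W), 21(W), 24(W), 26(W), 27(W) — all W, so L

18: W, 28: L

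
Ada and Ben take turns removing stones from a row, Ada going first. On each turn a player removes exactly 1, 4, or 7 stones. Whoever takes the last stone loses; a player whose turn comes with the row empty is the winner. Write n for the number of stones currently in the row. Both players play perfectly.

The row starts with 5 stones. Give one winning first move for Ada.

Remove 4, leaving 1.

Positions with no move are W. A position that does have a move is losing for the player to move precisely when every available move leads to a winning position for the opponent. Fill in the labels:
n=0: no move; the opponent has just taken the last stone and therefore loses → W
n=1: L (sole option 0(W) is W)
n=2: W (go to 1, an L position)
n=3: L (sole option 2(W) is W)
n=4: W (go to 3, an L position)
n=5: W (go to 1, an L position)
From 5, the L positions reachable in one move are: 1.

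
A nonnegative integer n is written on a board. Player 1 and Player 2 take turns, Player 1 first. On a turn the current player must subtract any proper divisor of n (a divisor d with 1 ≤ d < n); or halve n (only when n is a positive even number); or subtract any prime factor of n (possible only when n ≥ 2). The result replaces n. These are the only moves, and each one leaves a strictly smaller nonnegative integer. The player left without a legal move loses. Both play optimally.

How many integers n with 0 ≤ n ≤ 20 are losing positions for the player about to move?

6

Use the standard recursion: the mover loses at a terminal position; elsewhere, the mover wins exactly when some move hands the opponent an L position.
n=0: no move → L
n=1: no move → L
n=2: →0(L), so W
n=3: →0(L), so W
n=4: →2(W), 3(W) — all W, so L
n=5: →0(L), so W
n=6: →4(L), so W
n=7: →0(L), so W
n=8: →4(L), so W
n=9: →6(W), 8(W) — all W, so L
n=10: →9(L), so W
n=11: →0(L), so W
n=12: →9(L), so W
n=13: →0(L), so W
n=14: →7(W), 12(W), 13(W) — all W, so L
n=15: →14(L), so W
n=16: →14(L), so W
n=17: →0(L), so W
n=18: →9(L), so W
n=19: →0(L), so W
n=20: →10(W), 15(W), 16(W), 18(W), 19(W) — all W, so L
L entries with 0 ≤ n ≤ 20: n = 0, 1, 4, 9, 14, 20; that makes 6.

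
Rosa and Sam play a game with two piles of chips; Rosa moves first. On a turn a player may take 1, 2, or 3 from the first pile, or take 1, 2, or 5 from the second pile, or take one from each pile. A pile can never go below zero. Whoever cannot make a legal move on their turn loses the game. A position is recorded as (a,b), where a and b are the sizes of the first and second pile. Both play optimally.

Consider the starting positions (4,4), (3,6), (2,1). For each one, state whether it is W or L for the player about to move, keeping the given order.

(4,4): W, (3,6): W, (2,1): L

Build the W/L table. Terminal = L. A non-terminal position is W if it has a move to some L; otherwise it is L.
No move ever increases a pile, so every position that can arise here has a ≤ 4 and b ≤ 6; it is enough to label the cells with 0 ≤ a ≤ 4 and 0 ≤ b ≤ 6.
Every move lowers a or b (never raises either), so fill the grid row by row in increasing a, and left to right within a row: each cell's successors are then already labelled.
      b=0  b=1  b=2  b=3  b=4  b=5  b=6
a=0:    L    W    W    L    W    W    L
a=1:    W    W    L    W    W    L    W
a=2:    W    L    W    W    L    W    W
a=3:    W    W    W    W    W    W    W
a=4:    L    W    W    L    W    W    L
Cells with no legal move (terminal, hence L): (0,0).
The remaining L cells, each justified by listing all of its moves:
(0,3): L (options (0,2)(W), (0,1)(W) are all W)
(0,6): L (options (0,5)(W), (0,4)(W), (0,1)(W) are all W)
(1,2): L (options (0,2)(W), (1,1)(W), (1,0)(W), (0,1)(W) are all W)
(1,5): L (options (0,5)(W), (1,4)(W), (1,3)(W), (1,0)(W), (0,4)(W) are all W)
(2,1): L (options (1,1)(W), (0,1)(W), (2,0)(W), (1,0)(W) are all W)
(2,4): L (options (1,4)(W), (0,4)(W), (2,3)(W), (2,2)(W), (1,3)(W) are all W)
(4,0): L (options (3,0)(W), (2,0)(W), (1,0)(W) are all W)
(4,3): L (options (3,3)(W), (2,3)(W), (1,3)(W), (4,2)(W), (4,1)(W), (3,2)(W) are all W)
(4,6): L (options (3,6)(W), (2,6)(W), (1,6)(W), (4,5)(W), (4,4)(W), (4,1)(W), (3,5)(W) are all W)
Every other cell has at least one move into one of the L cells above, so it is W.
(4,4): the move to (2,4) reaches an L cell, so W
(3,6): the move to (0,6) reaches an L cell, so W
(2,1): one of the L cells justified above, so L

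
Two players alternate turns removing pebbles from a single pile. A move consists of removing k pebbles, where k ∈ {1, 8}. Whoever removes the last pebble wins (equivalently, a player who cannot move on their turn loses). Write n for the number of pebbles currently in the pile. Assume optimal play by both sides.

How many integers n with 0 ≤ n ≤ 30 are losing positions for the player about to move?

Work bottom-up. With no move the player to move loses. Otherwise the position is W if at least one move leads to an L position for the opponent, and L if every move leads to a W.
n=0: no move → L
n=1: can move to 0, which is L ⇒ W
n=2: the only move is to 1(W), a W ⇒ L
n=3: can move to 2, which is L ⇒ W
n=4: the only move is to 3(W), a W ⇒ L
n=5: can move to 4, which is L ⇒ W
n=6: the only move is to 5(W), a W ⇒ L
n=7: can move to 6, which is L ⇒ W
n=8: can move to 0, which is L ⇒ W
n=9: moves to 8(W), 1(W); every one is W ⇒ L
n=10: can move to 9, which is L ⇒ W
n=11: moves to 10(W), 3(W); every one is W ⇒ L
n=12: can move to 11, which is L ⇒ W
n=13: moves to 12(W), 5(W); every one is W ⇒ L
n=14: can move to 13, which is L ⇒ W
n=15: moves to 14(W), 7(W); every one is W ⇒ L
n=16: can move to 15, which is L ⇒ W
n=17: can move to 9, which is L ⇒ W
n=18: moves to 17(W), 10(W); every one is W ⇒ L
n=19: can move to 18, which is L ⇒ W
n=20: moves to 19(W), 12(W); every one is W ⇒ L
n=21: can move to 20, which is L ⇒ W
n=22: moves to 21(W), 14(W); every one is W ⇒ L
n=23: can move to 22, which is L ⇒ W
n=24: moves to 23(W), 16(W); every one is W ⇒ L
n=25: can move to 24, which is L ⇒ W
n=26: can move to 18, which is L ⇒ W
n=27: moves to 26(W), 19(W); every one is W ⇒ L
n=28: can move to 27, which is L ⇒ W
n=29: moves to 28(W), 21(W); every one is W ⇒ L
n=30: can move to 29, which is L ⇒ W
L entries with 0 ≤ n ≤ 30: n = 0, 2, 4, 6, 9, 11, 13, 15, 18, 20, 22, 24, 27, 29; that makes 14.

14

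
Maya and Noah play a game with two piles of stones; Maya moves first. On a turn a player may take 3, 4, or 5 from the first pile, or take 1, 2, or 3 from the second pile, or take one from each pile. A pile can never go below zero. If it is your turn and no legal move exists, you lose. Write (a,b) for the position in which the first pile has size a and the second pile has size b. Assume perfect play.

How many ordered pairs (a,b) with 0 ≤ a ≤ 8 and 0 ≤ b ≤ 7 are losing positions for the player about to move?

18

Build the W/L table. Terminal = L. A non-terminal position is W if it has a move to some L; otherwise it is L.
Every move lowers a or b (never raises either), so fill the grid row by row in increasing a, and left to right within a row: each cell's successors are then already labelled.
      b=0  b=1  b=2  b=3  b=4  b=5  b=6  b=7
a=0:    L    W    W    W    L    W    W    W
a=1:    L    W    W    W    L    W    W    W
a=2:    L    W    W    W    L    W    W    W
a=3:    W    W    L    W    W    W    L    W
a=4:    W    L    W    W    W    L    W    W
a=5:    W    L    W    W    W    L    W    W
a=6:    W    L    W    W    W    L    W    W
a=7:    W    W    W    L    W    W    W    L
a=8:    L    W    W    W    W    W    W    L
Cells with no legal move (terminal, hence L): (0,0), (1,0), (2,0).
The remaining L cells, each justified by listing all of its moves:
(0,4): only reaches (0,3)(W), (0,2)(W), (0,1)(W), all W → L
(1,4): only reaches (1,3)(W), (1,2)(W), (1,1)(W), (0,3)(W), all W → L
(2,4): only reaches (2,3)(W), (2,2)(W), (2,1)(W), (1,3)(W), all W → L
(3,2): only reaches (0,2)(W), (3,1)(W), (3,0)(W), (2,1)(W), all W → L
(3,6): only reaches (0,6)(W), (3,5)(W), (3,4)(W), (3,3)(W), (2,5)(W), all W → L
(4,1): only reaches (1,1)(W), (0,1)(W), (4,0)(W), (3,0)(W), all W → L
(4,5): only reaches (1,5)(W), (0,5)(W), (4,4)(W), (4,3)(W), (4,2)(W), (3,4)(W), all W → L
(5,1): only reaches (2,1)(W), (1,1)(W), (0,1)(W), (5,0)(W), (4,0)(W), all W → L
(5,5): only reaches (2,5)(W), (1,5)(W), (0,5)(W), (5,4)(W), (5,3)(W), (5,2)(W), (4,4)(W), all W → L
(6,1): only reaches (3,1)(W), (2,1)(W), (1,1)(W), (6,0)(W), (5,0)(W), all W → L
(6,5): only reaches (3,5)(W), (2,5)(W), (1,5)(W), (6,4)(W), (6,3)(W), (6,2)(W), (5,4)(W), all W → L
(7,3): only reaches (4,3)(W), (3,3)(W), (2,3)(W), (7,2)(W), (7,1)(W), (7,0)(W), (6,2)(W), all W → L
(7,7): only reaches (4,7)(W), (3,7)(W), (2,7)(W), (7,6)(W), (7,5)(W), (7,4)(W), (6,6)(W), all W → L
(8,0): only reaches (5,0)(W), (4,0)(W), (3,0)(W), all W → L
(8,7): only reaches (5,7)(W), (4,7)(W), (3,7)(W), (8,6)(W), (8,5)(W), (8,4)(W), (7,6)(W), all W → L
Every other cell has at least one move into one of the L cells above, so it is W.
L cells per row: a=0: 2, a=1: 2, a=2: 2, a=3: 2, a=4: 2, a=5: 2, a=6: 2, a=7: 2, a=8: 2; total 18.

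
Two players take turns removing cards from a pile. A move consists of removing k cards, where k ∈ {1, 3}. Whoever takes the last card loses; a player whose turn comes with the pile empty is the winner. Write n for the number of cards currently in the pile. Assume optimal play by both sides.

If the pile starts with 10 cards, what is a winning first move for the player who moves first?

Remove 1, leaving 9.

Positions with no move are W. A position that does have a move is losing for the player to move precisely when every available move leads to a winning position for the opponent. Fill in the labels:
n=0: no move; the opponent has just taken the last card and therefore loses → W
n=1: the only move is to 0(W), a W ⇒ L
n=2: can move to 1, which is L ⇒ W
n=3: moves to 2(W), 0(W); every one is W ⇒ L
n=4: can move to 3, which is L ⇒ W
n=5: moves to 4(W), 2(W); every one is W ⇒ L
n=6: can move to 5, which is L ⇒ W
n=7: moves to 6(W), 4(W); every one is W ⇒ L
n=8: can move to 7, which is L ⇒ W
n=9: moves to 8(W), 6(W); every one is W ⇒ L
n=10: can move to 9, which is L ⇒ W
From 10, the L positions reachable in one move are: 9, 7. Any move reaching one of these is winning.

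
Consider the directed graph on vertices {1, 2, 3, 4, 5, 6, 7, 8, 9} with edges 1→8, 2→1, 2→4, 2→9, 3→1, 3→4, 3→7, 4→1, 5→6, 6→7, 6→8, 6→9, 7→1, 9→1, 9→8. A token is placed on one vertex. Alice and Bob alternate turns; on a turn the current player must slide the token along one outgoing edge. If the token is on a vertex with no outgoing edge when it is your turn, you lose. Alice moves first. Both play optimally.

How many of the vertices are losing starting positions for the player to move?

Compute win/loss labels from the base case upward. A position with no move is L. Any other position is W if it can reach an L in one move, else L.
Every edge goes from a vertex to one that appears earlier in the order 8, 1, 7, 9, 4, 2, 6, 5, 3, so processing vertices in that order labels each vertex after all of its successors.
8: no outgoing edge → L
1: W (go to 8, an L position)
7: L (sole option 1(W) is W)
9: W (go to 8, an L position)
4: L (sole option 1(W) is W)
2: W (go to 4, an L position)
6: W (go to 7, an L position)
5: L (sole option 6(W) is W)
3: W (go to 4, an L position)
The L vertices are 4, 5, 7, 8; that is 4 in all.

4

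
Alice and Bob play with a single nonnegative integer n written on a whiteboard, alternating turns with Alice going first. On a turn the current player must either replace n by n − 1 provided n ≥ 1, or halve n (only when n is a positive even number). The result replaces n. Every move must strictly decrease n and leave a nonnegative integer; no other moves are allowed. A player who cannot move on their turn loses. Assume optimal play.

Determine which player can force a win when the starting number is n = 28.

Build the W/L table. Terminal = L. A non-terminal position is W if it has a move to some L; otherwise it is L.
n=0: no move → L
n=1: →0(L), so W
n=2: →1(W) only, which is W, so L
n=3: →2(L), so W
n=4: →2(L), so W
n=5: →4(W) only, which is W, so L
n=6: →5(L), so W
n=7: →6(W) only, which is W, so L
n=8: →7(L), so W
n=9: →8(W) only, which is W, so L
n=10: →5(L), so W
n=11: →10(W) only, which is W, so L
n=12: →11(L), so W
n=13: →12(W) only, which is W, so L
n=14: →7(L), so W
n=15: →14(W) only, which is W, so L
n=16: →15(L), so W
n=17: →16(W) only, which is W, so L
n=18: →9(L), so W
n=19: →18(W) only, which is W, so L
n=20: →19(L), so W
n=21: →20(W) only, which is W, so L
n=22: →11(L), so W
n=23: →22(W) only, which is W, so L
n=24: →23(L), so W
n=25: →24(W) only, which is W, so L
n=26: →13(L), so W
n=27: →26(W) only, which is W, so L
n=28: →27(L), so W
The starting position 28 is W: Alice should move to 27, handing over an L position.

Alice wins.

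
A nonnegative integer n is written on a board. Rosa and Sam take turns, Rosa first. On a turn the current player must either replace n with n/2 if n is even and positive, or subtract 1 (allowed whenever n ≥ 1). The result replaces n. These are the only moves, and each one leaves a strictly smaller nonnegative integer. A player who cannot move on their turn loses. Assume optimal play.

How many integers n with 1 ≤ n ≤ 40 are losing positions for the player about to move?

19

Positions with no move are L. A position that does have a move is losing for the player to move precisely when every available move leads to a winning position for the opponent. Fill in the labels:
n=0: no move → L
n=1: W (go to 0, an L position)
n=2: L (sole option 1(W) is W)
n=3: W (go to 2, an L position)
n=4: W (go to 2, an L position)
n=5: L (sole option 4(W) is W)
n=6: W (go to 5, an L position)
n=7: L (sole option 6(W) is W)
n=8: W (go to 7, an L position)
n=9: L (sole option 8(W) is W)
n=10: W (go to 5, an L position)
n=11: L (sole option 10(W) is W)
n=12: W (go to 11, an L position)
n=13: L (sole option 12(W) is W)
n=14: W (go to 7, an L position)
n=15: L (sole option 14(W) is W)
n=16: W (go to 15, an L position)
n=17: L (sole option 16(W) is W)
n=18: W (go to 9, an L position)
n=19: L (sole option 18(W) is W)
n=20: W (go to 19, an L position)
n=21: L (sole option 20(W) is W)
n=22: W (go to 11, an L position)
n=23: L (sole option 22(W) is W)
n=24: W (go to 23, an L position)
n=25: L (sole option 24(W) is W)
n=26: W (go to 13, an L position)
n=27: L (sole option 26(W) is W)
n=28: W (go to 27, an L position)
n=29: L (sole option 28(W) is W)
n=30: W (go to 15, an L position)
n=31: L (sole option 30(W) is W)
n=32: W (go to 31, an L position)
n=33: L (sole option 32(W) is W)
n=34: W (go to 17, an L position)
n=35: L (sole option 34(W) is W)
n=36: W (go to 35, an L position)
n=37: L (sole option 36(W) is W)
n=38: W (go to 19, an L position)
n=39: L (sole option 38(W) is W)
n=40: W (go to 39, an L position)
L entries with 1 ≤ n ≤ 40 (n=0 is outside the asked range and is not counted): n = 2, 5, 7, 9, 11, 13, 15, 17, 19, 21, 23, 25, 27, 29, 31, 33, 35, 37, 39; that makes 19.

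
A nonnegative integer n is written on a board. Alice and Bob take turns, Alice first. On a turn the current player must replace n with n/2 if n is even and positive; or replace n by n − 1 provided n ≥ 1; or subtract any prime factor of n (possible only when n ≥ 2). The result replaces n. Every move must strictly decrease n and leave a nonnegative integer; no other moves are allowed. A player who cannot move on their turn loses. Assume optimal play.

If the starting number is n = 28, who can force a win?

Alice wins.

Label each position W (a win for the player to move) or L (a loss). A position with no legal move is L; any other position is W exactly when some move reaches an L, and L when every move reaches a W.
n=0: no move → L
n=1: reaches L-position 0 → W
n=2: reaches L-position 0 → W
n=3: reaches L-position 0 → W
n=4: only reaches 2(W), 3(W), all W → L
n=5: reaches L-position 0 → W
n=6: reaches L-position 4 → W
n=7: reaches L-position 0 → W
n=8: reaches L-position 4 → W
n=9: only reaches 6(W), 8(W), all W → L
n=10: reaches L-position 9 → W
n=11: reaches L-position 0 → W
n=12: reaches L-position 9 → W
n=13: reaches L-position 0 → W
n=14: only reaches 7(W), 12(W), 13(W), all W → L
n=15: reaches L-position 14 → W
n=16: reaches L-position 14 → W
n=17: reaches L-position 0 → W
n=18: reaches L-position 9 → W
n=19: reaches L-position 0 → W
n=20: only reaches 10(W), 15(W), 18(W), 19(W), all W → L
n=21: reaches L-position 14 → W
n=22: reaches L-position 20 → W
n=23: reaches L-position 0 → W
n=24: only reaches 12(W), 21(W), 22(W), 23(W), all W → L
n=25: reaches L-position 20 → W
n=26: reaches L-position 24 → W
n=27: reaches L-position 24 → W
n=28: reaches L-position 14 → W
From 28 Alice can move to 14, reaching an L position.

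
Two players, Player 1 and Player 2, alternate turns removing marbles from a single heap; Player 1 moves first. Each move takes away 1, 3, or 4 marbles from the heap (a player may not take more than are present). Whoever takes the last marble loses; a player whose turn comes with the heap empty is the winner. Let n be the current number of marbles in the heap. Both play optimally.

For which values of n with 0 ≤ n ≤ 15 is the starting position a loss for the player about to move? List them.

Classify positions by backward induction: terminal positions (no move available) are W. From any other position, the mover wins iff some move reaches an L.
n=0: no move; the opponent has just taken the last marble and therefore loses → W
n=1: only reaches 0(W), which is W → L
n=2: reaches L-position 1 → W
n=3: only reaches 2(W), 0(W), all W → L
n=4: reaches L-position 3 → W
n=5: reaches L-position 1 → W
n=6: reaches L-position 3 → W
n=7: reaches L-position 3 → W
n=8: only reaches 7(W), 5(W), 4(W), all W → L
n=9: reaches L-position 8 → W
n=10: only reaches 9(W), 7(W), 6(W), all W → L
n=11: reaches L-position 10 → W
n=12: reaches L-position 8 → W
n=13: reaches L-position 10 → W
n=14: reaches L-position 10 → W
n=15: only reaches 14(W), 12(W), 11(W), all W → L
The losing starting values of n are exactly the entries labelled L in this table (5 of them).

1, 3, 8, 10, 15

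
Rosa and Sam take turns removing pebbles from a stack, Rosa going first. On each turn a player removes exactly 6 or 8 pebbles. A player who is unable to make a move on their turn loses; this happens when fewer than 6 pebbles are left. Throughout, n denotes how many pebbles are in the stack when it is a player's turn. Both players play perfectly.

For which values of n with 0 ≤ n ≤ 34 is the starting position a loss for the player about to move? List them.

Positions with no move are L. A position that does have a move is losing for the player to move precisely when every available move leads to a winning position for the opponent. Fill in the labels:
n=0: no move → L
n=1: no move → L
n=2: no move → L
n=3: no move → L
n=4: no move → L
n=5: no move → L
n=6: reaches L-position 0 → W
n=7: reaches L-position 1 → W
n=8: reaches L-position 2 → W
n=9: reaches L-position 3 → W
n=10: reaches L-position 4 → W
n=11: reaches L-position 5 → W
n=12: reaches L-position 4 → W
n=13: reaches L-position 5 → W
n=14: only reaches 8(W), 6(W), all W → L
n=15: only reaches 9(W), 7(W), all W → L
n=16: only reaches 10(W), 8(W), all W → L
n=17: only reaches 11(W), 9(W), all W → L
n=18: only reaches 12(W), 10(W), all W → L
n=19: only reaches 13(W), 11(W), all W → L
n=20: reaches L-position 14 → W
n=21: reaches L-position 15 → W
n=22: reaches L-position 16 → W
n=23: reaches L-position 17 → W
n=24: reaches L-position 18 → W
n=25: reaches L-position 19 → W
n=26: reaches L-position 18 → W
n=27: reaches L-position 19 → W
n=28: only reaches 22(W), 20(W), all W → L
n=29: only reaches 23(W), 21(W), all W → L
n=30: only reaches 24(W), 22(W), all W → L
n=31: only reaches 25(W), 23(W), all W → L
n=32: only reaches 26(W), 24(W), all W → L
n=33: only reaches 27(W), 25(W), all W → L
n=34: reaches L-position 28 → W
Reading off the rows marked L gives the requested list; there are 18 such values of n.

0, 1, 2, 3, 4, 5, 14, 15, 16, 17, 18, 19, 28, 29, 30, 31, 32, 33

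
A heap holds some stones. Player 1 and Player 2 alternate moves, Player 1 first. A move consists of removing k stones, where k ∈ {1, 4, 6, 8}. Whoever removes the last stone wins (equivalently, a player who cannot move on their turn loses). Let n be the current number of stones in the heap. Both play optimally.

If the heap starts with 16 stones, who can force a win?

Compute win/loss labels from the base case upward. A position with no move is L. Any other position is W if it can reach an L in one move, else L.
n=0: no move → L
n=1: can move to 0, which is L ⇒ W
n=2: the only move is to 1(W), a W ⇒ L
n=3: can move to 2, which is L ⇒ W
n=4: can move to 0, which is L ⇒ W
n=5: moves to 4(W), 1(W); every one is W ⇒ L
n=6: can move to 5, which is L ⇒ W
n=7: moves to 6(W), 3(W), 1(W); every one is W ⇒ L
n=8: can move to 7, which is L ⇒ W
n=9: can move to 5, which is L ⇒ W
n=10: can move to 2, which is L ⇒ W
n=11: can move to 7, which is L ⇒ W
n=12: moves to 11(W), 8(W), 6(W), 4(W); every one is W ⇒ L
n=13: can move to 12, which is L ⇒ W
n=14: moves to 13(W), 10(W), 8(W), 6(W); every one is W ⇒ L
n=15: can move to 14, which is L ⇒ W
n=16: can move to 12, which is L ⇒ W
From 16 Player 1 can remove 4, leaving 12, reaching an L position.

Player 1 wins.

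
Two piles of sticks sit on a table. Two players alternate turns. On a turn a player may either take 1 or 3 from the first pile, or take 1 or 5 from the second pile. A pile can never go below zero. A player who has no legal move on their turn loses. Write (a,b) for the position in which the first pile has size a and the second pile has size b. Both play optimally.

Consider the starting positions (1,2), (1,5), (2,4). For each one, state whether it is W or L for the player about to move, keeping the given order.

(1,2): W, (1,5): L, (2,4): L

Label each position W (a win for the player to move) or L (a loss). A position with no legal move is L; any other position is W exactly when some move reaches an L, and L when every move reaches a W.
No move ever increases a pile, so every position that can arise here has a ≤ 2 and b ≤ 5; it is enough to label the cells with 0 ≤ a ≤ 2 and 0 ≤ b ≤ 5.
Every move lowers a or b (never raises either), so fill the grid row by row in increasing a, and left to right within a row: each cell's successors are then already labelled.
      b=0  b=1  b=2  b=3  b=4  b=5
a=0:    L    W    L    W    L    W
a=1:    W    L    W    L    W    L
a=2:    L    W    L    W    L    W
Cells with no legal move (terminal, hence L): (0,0).
The remaining L cells, each justified by listing all of its moves:
(0,2): the only move is to (0,1)(W), a W ⇒ L
(0,4): the only move is to (0,3)(W), a W ⇒ L
(1,1): moves to (0,1)(W), (1,0)(W); every one is W ⇒ L
(1,3): moves to (0,3)(W), (1,2)(W); every one is W ⇒ L
(1,5): moves to (0,5)(W), (1,4)(W), (1,0)(W); every one is W ⇒ L
(2,0): the only move is to (1,0)(W), a W ⇒ L
(2,2): moves to (1,2)(W), (2,1)(W); every one is W ⇒ L
(2,4): moves to (1,4)(W), (2,3)(W); every one is W ⇒ L
Every other cell has at least one move into one of the L cells above, so it is W.
(1,2): the move to (0,2) reaches an L cell, so W
(1,5): one of the L cells justified above, so L
(2,4): one of the L cells justified above, so L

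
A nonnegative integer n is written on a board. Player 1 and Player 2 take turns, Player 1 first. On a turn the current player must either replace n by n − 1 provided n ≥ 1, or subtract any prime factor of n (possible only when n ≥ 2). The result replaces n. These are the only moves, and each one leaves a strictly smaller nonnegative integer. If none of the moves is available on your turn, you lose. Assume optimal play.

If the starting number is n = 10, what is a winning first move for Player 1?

Move to 8.

Work bottom-up. With no move the player to move loses. Otherwise the position is W if at least one move leads to an L position for the opponent, and L if every move leads to a W.
n=0: no move → L
n=1: reaches L-position 0 → W
n=2: reaches L-position 0 → W
n=3: reaches L-position 0 → W
n=4: only reaches 2(W), 3(W), all W → L
n=5: reaches L-position 0 → W
n=6: reaches L-position 4 → W
n=7: reaches L-position 0 → W
n=8: only reaches 6(W), 7(W), all W → L
n=9: reaches L-position 8 → W
n=10: reaches L-position 8 → W
From 10, the L positions reachable in one move are: 8.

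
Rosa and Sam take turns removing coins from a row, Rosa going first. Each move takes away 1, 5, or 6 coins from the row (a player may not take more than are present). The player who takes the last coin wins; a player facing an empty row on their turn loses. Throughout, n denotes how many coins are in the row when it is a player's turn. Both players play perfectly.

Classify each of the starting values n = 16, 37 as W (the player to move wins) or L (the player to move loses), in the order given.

16: W, 37: L

Positions with no move are L. A position that does have a move is losing for the player to move precisely when every available move leads to a winning position for the opponent. Fill in the labels:
n=0: no move → L
n=1: →0(L), so W
n=2: →1(W) only, which is W, so L
n=3: →2(L), so W
n=4: →3(W) only, which is W, so L
n=5: →4(L), so W
n=6: →0(L), so W
n=7: →2(L), so W
n=8: →2(L), so W
n=9: →4(L), so W
n=10: →4(L), so W
n=11: →10(W), 6(W), 5(W) — all W, so L
n=12: →11(L), so W
n=13: →12(W), 8(W), 7(W) — all W, so L
n=14: →13(L), so W
n=15: →14(W), 10(W), 9(W) — all W, so L
n=16: →15(L), so W
n=17: →11(L), so W
n=18: →13(L), so W
n=19: →13(L), so W
n=20: →15(L), so W
n=21: →15(L), so W
n=22: →21(W), 17(W), 16(W) — all W, so L
n=23: →22(L), so W
n=24: →23(W), 19(W), 18(W) — all W, so L
n=25: →24(L), so W
n=26: →25(W), 21(W), 20(W) — all W, so L
n=27: →26(L), so W
n=28: →22(L), so W
n=29: →24(L), so W
n=30: →24(L), so W
n=31: →26(L), so W
n=32: →26(L), so W
n=33: →32(W), 28(W), 27(W) — all W, so L
n=34: →33(L), so W
n=35: →34(W), 30(W), 29(W) — all W, so L
n=36: →35(L), so W
n=37: →36(W), 32(W), 31(W) — all W, so L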